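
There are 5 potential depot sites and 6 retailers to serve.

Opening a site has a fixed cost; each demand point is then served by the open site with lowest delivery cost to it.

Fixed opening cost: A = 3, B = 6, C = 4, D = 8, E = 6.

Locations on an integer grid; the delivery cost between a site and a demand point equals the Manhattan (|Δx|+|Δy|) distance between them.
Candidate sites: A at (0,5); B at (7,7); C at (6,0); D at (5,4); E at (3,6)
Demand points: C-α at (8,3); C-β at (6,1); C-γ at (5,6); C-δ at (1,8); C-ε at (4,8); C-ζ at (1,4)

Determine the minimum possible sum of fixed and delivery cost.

Open {C, E}: assign each demand point to its cheapest open site.
  C-α→C 5, C-β→C 1, C-γ→E 2, C-δ→E 4, C-ε→E 3, C-ζ→E 4
  delivery cost 19, fixed 10 → total 29.
Compare {A, C, E}: delivery cost 17 + fixed 13 = 30.
Compare {A, C}: delivery cost 25 + fixed 7 = 32.
Compare {A, D}: delivery cost 21 + fixed 11 = 32.
All other subsets cost ≥ 30. Minimum total cost: 29.

29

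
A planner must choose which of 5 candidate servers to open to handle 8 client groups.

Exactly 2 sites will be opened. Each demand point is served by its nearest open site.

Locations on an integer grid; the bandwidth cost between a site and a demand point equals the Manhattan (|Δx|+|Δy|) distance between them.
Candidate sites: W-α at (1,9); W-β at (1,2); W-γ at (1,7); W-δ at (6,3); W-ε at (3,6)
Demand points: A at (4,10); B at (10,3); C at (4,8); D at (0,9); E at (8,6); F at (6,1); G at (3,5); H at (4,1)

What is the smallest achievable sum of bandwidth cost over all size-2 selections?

Open {W-α, W-δ}.
  A→W-α 4, B→W-δ 4, C→W-α 4, D→W-α 1, E→W-δ 5, F→W-δ 2, G→W-δ 5, H→W-δ 4  ⇒ total 29.
Compare {W-δ, W-ε}: total 30.
Compare {W-γ, W-δ}: total 32.
No size-2 selection does better; minimum is 29.

29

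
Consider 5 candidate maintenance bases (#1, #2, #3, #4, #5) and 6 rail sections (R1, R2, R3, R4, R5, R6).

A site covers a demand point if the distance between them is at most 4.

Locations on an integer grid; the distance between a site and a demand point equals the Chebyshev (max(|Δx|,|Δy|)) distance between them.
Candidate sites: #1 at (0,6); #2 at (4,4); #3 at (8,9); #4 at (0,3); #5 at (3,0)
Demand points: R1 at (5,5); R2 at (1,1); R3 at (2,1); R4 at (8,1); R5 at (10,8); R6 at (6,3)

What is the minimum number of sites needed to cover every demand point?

2

Coverage sets (demand points within 4 of each site):
  #1: {}
  #2: {R1, R2, R3, R4, R6}
  #3: {R1, R5}
  #4: {R2, R3}
  #5: {R2, R3, R6}
No single site covers all 6 demand points.
But {#2, #3} covers everything, so the minimum is 2.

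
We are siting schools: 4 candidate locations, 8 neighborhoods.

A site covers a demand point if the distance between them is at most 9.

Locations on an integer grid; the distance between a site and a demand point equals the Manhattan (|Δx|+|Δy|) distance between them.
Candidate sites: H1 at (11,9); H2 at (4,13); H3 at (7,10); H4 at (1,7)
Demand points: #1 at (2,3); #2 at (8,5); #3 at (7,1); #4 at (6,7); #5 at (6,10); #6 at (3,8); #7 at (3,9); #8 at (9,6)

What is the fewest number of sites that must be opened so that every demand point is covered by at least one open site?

Coverage sets (demand points within 9 of each site):
  H1: {#2, #4, #5, #6, #7, #8}
  H2: {#4, #5, #6, #7}
  H3: {#2, #3, #4, #5, #6, #7, #8}
  H4: {#1, #2, #4, #5, #6, #7, #8}
No single site covers all 8 demand points.
But {H3, H4} covers everything, so the minimum is 2.

2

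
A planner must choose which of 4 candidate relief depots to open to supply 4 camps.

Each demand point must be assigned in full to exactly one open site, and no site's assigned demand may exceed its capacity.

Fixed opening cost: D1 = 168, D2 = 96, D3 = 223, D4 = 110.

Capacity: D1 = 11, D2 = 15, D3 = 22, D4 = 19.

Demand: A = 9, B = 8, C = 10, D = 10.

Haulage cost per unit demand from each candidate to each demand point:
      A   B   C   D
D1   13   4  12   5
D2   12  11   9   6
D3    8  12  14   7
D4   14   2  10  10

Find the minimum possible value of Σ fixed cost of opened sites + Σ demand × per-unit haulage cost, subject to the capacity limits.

Open {D3, D4}; cheapest assignment that respects the capacities:
  D3 (cap 22, load 19): A, D — cost 9×8 + 10×7 = 142
  D4 (cap 19, load 18): B, C — cost 8×2 + 10×10 = 116
  Shipping 258, fixed 333 → total 591.
  Any other capacity-feasible assignment to {D3, D4} ships for at least 258.
Compare {D1, D2, D4}: its best feasible assignment gives total 648.
Compare {D2, D3, D4}: its best feasible assignment gives total 677.
Every other set of open sites that can feasibly serve all demand totals ≥ 648 even under its best assignment. Minimum: 591.

591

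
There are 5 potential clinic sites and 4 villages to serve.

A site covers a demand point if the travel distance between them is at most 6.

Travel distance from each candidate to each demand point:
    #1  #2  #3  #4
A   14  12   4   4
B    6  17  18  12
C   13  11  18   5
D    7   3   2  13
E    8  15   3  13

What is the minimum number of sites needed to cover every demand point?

Coverage sets (demand points within 6 of each site):
  A: {#3, #4}
  B: {#1}
  C: {#4}
  D: {#2, #3}
  E: {#3}
No 2 sites suffice: every size-2 union leaves at least one demand point uncovered.
But {A, B, D} covers everything, so the minimum is 3.

3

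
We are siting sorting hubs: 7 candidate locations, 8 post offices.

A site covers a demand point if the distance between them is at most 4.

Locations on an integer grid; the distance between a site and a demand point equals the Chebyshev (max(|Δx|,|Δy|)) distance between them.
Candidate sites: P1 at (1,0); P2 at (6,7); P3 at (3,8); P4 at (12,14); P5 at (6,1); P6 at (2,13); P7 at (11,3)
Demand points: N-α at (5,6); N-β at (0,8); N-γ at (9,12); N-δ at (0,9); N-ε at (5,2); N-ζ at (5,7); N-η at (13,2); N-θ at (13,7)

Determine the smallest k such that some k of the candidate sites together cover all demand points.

Coverage sets (demand points within 4 of each site):
  P1: {N-ε}
  P2: {N-α, N-ζ}
  P3: {N-α, N-β, N-δ, N-ζ}
  P4: {N-γ}
  P5: {N-ε}
  P6: {N-δ}
  P7: {N-η, N-θ}
No 3 sites suffice: every size-3 union leaves at least one demand point uncovered.
But {P1, P3, P4, P7} covers everything, so the minimum is 4.

4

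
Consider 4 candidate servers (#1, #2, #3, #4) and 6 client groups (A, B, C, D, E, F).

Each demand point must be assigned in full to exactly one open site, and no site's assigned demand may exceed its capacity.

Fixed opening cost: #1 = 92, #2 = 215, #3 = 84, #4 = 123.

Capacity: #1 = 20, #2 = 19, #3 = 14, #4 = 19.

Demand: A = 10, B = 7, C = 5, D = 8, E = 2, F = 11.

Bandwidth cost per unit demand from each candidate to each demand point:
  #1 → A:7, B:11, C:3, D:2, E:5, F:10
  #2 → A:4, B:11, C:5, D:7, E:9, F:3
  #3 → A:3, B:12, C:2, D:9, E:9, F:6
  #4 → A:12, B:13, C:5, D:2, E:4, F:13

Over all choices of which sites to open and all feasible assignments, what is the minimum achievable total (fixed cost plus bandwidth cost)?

561

Open {#1, #3, #4}; cheapest assignment that respects the capacities:
  #1 (cap 20, load 17): A, B — cost 10×7 + 7×11 = 147
  #3 (cap 14, load 11): F — cost 11×6 = 66
  #4 (cap 19, load 15): C, D, E — cost 5×5 + 8×2 + 2×4 = 49
  Shipping 262, fixed 299 → total 561.
  Any other capacity-feasible assignment to {#1, #3, #4} ships for at least 262.
Compare {#1, #2, #3}: its best feasible assignment gives total 572.
Compare {#2, #3, #4}: its best feasible assignment gives total 611.
Every other set of open sites that can feasibly serve all demand totals ≥ 572 even under its best assignment. Minimum: 561.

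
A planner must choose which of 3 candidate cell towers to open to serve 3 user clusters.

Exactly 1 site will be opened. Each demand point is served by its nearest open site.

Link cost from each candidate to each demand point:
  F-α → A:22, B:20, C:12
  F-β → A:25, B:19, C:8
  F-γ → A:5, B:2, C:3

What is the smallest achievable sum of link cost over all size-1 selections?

Open {F-γ}.
  A→F-γ 5, B→F-γ 2, C→F-γ 3  ⇒ total 10.
Compare {F-β}: total 52.
Compare {F-α}: total 54.

10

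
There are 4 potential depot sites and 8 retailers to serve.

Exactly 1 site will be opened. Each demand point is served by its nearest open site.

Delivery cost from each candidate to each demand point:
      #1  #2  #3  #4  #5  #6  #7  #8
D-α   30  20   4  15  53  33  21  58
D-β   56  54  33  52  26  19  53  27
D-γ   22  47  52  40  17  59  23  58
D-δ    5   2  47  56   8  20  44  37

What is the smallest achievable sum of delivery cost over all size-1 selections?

219

Open {D-δ}.
  #1→D-δ 5, #2→D-δ 2, #3→D-δ 47, #4→D-δ 56, #5→D-δ 8, #6→D-δ 20, #7→D-δ 44, #8→D-δ 37  ⇒ total 219.
Compare {D-α}: total 234.
Compare {D-γ}: total 318.
No size-1 selection does better; minimum is 219.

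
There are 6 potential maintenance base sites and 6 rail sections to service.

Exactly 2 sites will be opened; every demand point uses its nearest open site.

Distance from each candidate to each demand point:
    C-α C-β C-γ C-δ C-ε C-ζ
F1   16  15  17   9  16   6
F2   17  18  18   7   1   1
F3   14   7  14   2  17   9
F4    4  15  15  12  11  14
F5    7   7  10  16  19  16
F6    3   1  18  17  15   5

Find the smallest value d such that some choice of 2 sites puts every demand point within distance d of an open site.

Open {F2, F5}.
  Farthest demand point is C-γ at distance 10 (to F5); all others are ≤ 10.
With {F2, F3} the worst case is 14.
With {F3, F4} the worst case is 14.
No size-2 selection achieves below 10.

10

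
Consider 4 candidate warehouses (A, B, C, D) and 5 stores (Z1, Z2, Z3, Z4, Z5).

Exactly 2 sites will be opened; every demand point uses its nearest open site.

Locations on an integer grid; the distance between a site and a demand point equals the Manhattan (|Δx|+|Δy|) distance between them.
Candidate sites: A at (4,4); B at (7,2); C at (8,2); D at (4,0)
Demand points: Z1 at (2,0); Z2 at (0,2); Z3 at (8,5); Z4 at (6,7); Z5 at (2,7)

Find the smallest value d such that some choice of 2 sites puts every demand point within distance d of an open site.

6

Open {A, B}.
  Farthest demand point is Z1 at distance 6 (to A); all others are ≤ 6.
With {A, C} the worst case is 6.
With {A, D} the worst case is 6.
No size-2 selection achieves below 6.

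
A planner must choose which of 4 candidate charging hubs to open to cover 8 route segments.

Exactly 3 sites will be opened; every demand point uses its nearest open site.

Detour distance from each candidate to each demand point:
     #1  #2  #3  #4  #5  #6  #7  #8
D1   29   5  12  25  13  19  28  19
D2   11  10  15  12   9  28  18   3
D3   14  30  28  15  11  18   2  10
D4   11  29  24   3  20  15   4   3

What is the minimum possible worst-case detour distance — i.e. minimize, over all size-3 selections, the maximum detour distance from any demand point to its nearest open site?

Open {D1, D2, D4}.
  Farthest demand point is #6 at detour distance 15 (to D4); all others are ≤ 15.
With {D1, D3, D4} the worst case is 15.
With {D2, D3, D4} the worst case is 15.
No size-3 selection achieves below 15.

15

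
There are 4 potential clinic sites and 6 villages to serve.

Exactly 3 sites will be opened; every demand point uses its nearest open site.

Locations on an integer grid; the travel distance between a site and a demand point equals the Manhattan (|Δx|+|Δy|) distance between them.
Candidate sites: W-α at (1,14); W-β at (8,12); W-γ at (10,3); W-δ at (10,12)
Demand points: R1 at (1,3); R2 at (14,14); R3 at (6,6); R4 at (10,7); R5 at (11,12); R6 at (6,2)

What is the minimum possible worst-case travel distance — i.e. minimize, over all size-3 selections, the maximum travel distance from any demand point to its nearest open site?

Open {W-α, W-β, W-γ}.
  Farthest demand point is R1 at travel distance 9 (to W-γ); all others are ≤ 9.
With {W-α, W-γ, W-δ} the worst case is 9.
With {W-β, W-γ, W-δ} the worst case is 9.
No size-3 selection achieves below 9.

9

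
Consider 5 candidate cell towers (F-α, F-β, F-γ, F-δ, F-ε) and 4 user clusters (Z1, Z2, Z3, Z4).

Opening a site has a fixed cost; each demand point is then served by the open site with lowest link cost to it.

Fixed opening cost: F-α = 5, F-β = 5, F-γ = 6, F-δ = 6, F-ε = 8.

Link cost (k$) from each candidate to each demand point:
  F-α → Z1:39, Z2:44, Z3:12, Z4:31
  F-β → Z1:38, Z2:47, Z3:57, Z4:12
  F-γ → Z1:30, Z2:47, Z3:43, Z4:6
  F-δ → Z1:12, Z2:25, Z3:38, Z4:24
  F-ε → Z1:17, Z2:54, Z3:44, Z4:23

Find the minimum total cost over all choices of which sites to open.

Open {F-α, F-γ, F-δ}: assign each demand point to its cheapest open site.
  Z1→F-δ 12, Z2→F-δ 25, Z3→F-α 12, Z4→F-γ 6
  link cost 55, fixed 17 → total 72.
Compare {F-α, F-β, F-δ}: link cost 61 + fixed 16 = 77.
Compare {F-α, F-β, F-γ, F-δ}: link cost 55 + fixed 22 = 77.
Compare {F-α, F-γ, F-δ, F-ε}: link cost 55 + fixed 25 = 80.
All other subsets cost ≥ 77. Minimum total cost: 72.

72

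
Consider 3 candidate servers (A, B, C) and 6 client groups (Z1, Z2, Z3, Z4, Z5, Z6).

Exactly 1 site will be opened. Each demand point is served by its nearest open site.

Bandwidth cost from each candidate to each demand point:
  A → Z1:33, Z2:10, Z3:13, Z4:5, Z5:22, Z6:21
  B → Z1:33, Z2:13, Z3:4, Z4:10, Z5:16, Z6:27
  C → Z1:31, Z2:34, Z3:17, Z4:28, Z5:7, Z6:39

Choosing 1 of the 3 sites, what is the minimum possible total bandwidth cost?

103

Open {B}.
  Z1→B 33, Z2→B 13, Z3→B 4, Z4→B 10, Z5→B 16, Z6→B 27  ⇒ total 103.
Compare {A}: total 104.
Compare {C}: total 156.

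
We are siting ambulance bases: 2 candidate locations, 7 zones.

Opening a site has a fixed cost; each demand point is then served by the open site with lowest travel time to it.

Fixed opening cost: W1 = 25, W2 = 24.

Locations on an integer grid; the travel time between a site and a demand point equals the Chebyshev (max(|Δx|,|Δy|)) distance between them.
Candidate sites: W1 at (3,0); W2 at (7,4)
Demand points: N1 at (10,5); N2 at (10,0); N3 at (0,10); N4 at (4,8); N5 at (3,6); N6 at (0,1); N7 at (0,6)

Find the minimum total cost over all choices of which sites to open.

60

Open {W2}: assign each demand point to its cheapest open site.
  N1→W2 3, N2→W2 4, N3→W2 7, N4→W2 4, N5→W2 4, N6→W2 7, N7→W2 7
  travel time 36, fixed 24 → total 60.
Compare {W1}: travel time 47 + fixed 25 = 72.
Compare {W1, W2}: travel time 31 + fixed 49 = 80.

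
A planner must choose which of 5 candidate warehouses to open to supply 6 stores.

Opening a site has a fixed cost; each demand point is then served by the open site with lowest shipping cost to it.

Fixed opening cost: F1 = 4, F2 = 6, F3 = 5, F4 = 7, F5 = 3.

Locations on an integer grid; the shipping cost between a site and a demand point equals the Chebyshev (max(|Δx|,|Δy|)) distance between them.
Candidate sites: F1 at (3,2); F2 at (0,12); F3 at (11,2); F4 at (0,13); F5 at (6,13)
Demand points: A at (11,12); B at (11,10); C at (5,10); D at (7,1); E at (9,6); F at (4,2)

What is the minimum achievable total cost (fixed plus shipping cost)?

Open {F1, F5}: assign each demand point to its cheapest open site.
  A→F5 5, B→F5 5, C→F5 3, D→F1 4, E→F1 6, F→F1 1
  shipping cost 24, fixed 7 → total 31.
Compare {F1, F3, F5}: shipping cost 22 + fixed 12 = 34.
Compare {F3, F5}: shipping cost 28 + fixed 8 = 36.
Compare {F1, F2, F5}: shipping cost 24 + fixed 13 = 37.
All other subsets cost ≥ 34. Minimum total cost: 31.

31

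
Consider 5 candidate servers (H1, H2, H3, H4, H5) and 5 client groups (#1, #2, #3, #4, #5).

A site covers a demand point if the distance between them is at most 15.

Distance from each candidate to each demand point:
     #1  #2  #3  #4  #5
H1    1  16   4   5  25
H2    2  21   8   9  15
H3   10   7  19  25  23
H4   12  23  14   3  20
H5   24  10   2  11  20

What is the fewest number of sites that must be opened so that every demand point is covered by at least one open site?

2

Coverage sets (demand points within 15 of each site):
  H1: {#1, #3, #4}
  H2: {#1, #3, #4, #5}
  H3: {#1, #2}
  H4: {#1, #3, #4}
  H5: {#2, #3, #4}
No single site covers all 5 demand points.
But {H2, H3} covers everything, so the minimum is 2.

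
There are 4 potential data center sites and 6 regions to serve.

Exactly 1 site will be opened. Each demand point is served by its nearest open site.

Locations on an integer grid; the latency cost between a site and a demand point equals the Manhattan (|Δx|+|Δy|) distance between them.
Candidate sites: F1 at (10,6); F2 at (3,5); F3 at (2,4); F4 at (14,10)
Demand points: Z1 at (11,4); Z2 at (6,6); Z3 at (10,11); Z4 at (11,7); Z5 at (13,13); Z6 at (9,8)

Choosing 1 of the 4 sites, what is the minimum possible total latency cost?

27

Open {F1}.
  Z1→F1 3, Z2→F1 4, Z3→F1 5, Z4→F1 2, Z5→F1 10, Z6→F1 3  ⇒ total 27.
Compare {F4}: total 43.
Compare {F2}: total 63.
No size-1 selection does better; minimum is 27.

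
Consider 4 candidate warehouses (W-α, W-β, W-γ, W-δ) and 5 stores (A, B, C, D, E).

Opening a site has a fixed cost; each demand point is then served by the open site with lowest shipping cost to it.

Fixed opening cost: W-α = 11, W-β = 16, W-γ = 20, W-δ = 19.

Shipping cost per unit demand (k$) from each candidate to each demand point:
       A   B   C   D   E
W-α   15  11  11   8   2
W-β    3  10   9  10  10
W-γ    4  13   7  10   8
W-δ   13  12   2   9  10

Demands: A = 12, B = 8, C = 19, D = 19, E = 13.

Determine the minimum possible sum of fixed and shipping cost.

378

Open {W-α, W-β, W-δ}: assign each demand point to its cheapest open site.
  A→W-β 12×3=36, B→W-β 8×10=80, C→W-δ 19×2=38, D→W-α 19×8=152, E→W-α 13×2=26
  shipping cost 332, fixed 46 → total 378.
Compare {W-α, W-β, W-γ, W-δ}: shipping cost 332 + fixed 66 = 398.
Compare {W-α, W-γ, W-δ}: shipping cost 352 + fixed 50 = 402.
Compare {W-α, W-β, W-γ}: shipping cost 427 + fixed 47 = 474.
All other subsets cost ≥ 398. Minimum total cost: 378.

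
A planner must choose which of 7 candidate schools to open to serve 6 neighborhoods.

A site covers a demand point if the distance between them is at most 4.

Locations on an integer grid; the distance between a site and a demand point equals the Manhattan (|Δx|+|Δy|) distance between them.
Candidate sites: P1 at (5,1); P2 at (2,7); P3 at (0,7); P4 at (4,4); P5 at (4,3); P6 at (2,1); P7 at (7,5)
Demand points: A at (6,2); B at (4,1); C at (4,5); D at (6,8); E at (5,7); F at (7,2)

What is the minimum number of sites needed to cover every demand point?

2

Coverage sets (demand points within 4 of each site):
  P1: {A, B, F}
  P2: {C, E}
  P3: {}
  P4: {A, B, C, E}
  P5: {A, B, C, F}
  P6: {B}
  P7: {A, C, D, E, F}
No single site covers all 6 demand points.
But {P1, P7} covers everything, so the minimum is 2.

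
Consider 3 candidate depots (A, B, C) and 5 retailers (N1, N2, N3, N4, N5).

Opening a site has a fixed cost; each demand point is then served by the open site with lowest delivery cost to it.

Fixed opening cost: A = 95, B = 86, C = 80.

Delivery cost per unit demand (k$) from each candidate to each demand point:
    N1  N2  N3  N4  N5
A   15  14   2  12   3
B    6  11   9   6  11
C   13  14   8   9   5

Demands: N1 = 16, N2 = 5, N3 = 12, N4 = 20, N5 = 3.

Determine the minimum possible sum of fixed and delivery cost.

Open {A, B}: assign each demand point to its cheapest open site.
  N1→B 16×6=96, N2→B 5×11=55, N3→A 12×2=24, N4→B 20×6=120, N5→A 3×3=9
  delivery cost 304, fixed 181 → total 485.
Compare {B}: delivery cost 412 + fixed 86 = 498.
Compare {B, C}: delivery cost 382 + fixed 166 = 548.
Compare {A, B, C}: delivery cost 304 + fixed 261 = 565.
All other subsets cost ≥ 498. Minimum total cost: 485.

485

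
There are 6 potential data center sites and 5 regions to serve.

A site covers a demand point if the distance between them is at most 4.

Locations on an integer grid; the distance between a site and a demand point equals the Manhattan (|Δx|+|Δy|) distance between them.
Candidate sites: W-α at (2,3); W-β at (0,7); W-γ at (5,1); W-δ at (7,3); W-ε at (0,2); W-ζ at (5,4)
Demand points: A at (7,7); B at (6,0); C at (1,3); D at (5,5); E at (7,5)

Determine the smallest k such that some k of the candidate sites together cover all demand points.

Coverage sets (demand points within 4 of each site):
  W-α: {C}
  W-β: {}
  W-γ: {B, D}
  W-δ: {A, B, D, E}
  W-ε: {C}
  W-ζ: {D, E}
No single site covers all 5 demand points.
But {W-α, W-δ} covers everything, so the minimum is 2.

2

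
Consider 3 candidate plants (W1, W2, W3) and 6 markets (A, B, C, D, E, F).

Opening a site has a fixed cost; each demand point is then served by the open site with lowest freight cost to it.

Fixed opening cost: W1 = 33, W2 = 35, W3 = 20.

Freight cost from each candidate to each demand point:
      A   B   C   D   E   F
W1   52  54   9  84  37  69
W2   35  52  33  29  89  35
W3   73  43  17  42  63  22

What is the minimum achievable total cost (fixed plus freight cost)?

258

Open {W1, W3}: assign each demand point to its cheapest open site.
  A→W1 52, B→W3 43, C→W1 9, D→W3 42, E→W1 37, F→W3 22
  freight cost 205, fixed 53 → total 258.
Compare {W1, W2, W3}: freight cost 175 + fixed 88 = 263.
Compare {W2, W3}: freight cost 209 + fixed 55 = 264.
Compare {W1, W2}: freight cost 197 + fixed 68 = 265.
All other subsets cost ≥ 263. Minimum total cost: 258.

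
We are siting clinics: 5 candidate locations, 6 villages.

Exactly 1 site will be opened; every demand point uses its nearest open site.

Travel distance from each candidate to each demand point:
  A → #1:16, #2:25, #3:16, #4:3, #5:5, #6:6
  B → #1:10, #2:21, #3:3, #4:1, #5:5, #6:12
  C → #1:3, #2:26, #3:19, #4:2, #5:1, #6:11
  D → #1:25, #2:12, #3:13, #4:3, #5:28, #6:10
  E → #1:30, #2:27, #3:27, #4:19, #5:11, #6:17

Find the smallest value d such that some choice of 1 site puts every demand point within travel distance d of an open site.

Open {B}.
  Farthest demand point is #2 at travel distance 21 (to B); all others are ≤ 21.
With {A} the worst case is 25.
With {C} the worst case is 26.
No size-1 selection achieves below 21.

21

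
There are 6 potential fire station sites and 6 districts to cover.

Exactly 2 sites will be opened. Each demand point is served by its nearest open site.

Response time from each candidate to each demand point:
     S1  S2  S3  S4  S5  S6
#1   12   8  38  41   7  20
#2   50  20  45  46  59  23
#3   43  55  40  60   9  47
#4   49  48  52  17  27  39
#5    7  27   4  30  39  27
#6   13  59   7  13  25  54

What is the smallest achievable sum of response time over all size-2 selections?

Open {#1, #6}.
  S1→#1 12, S2→#1 8, S3→#6 7, S4→#6 13, S5→#1 7, S6→#1 20  ⇒ total 67.
Compare {#1, #5}: total 76.
Compare {#2, #6}: total 101.
No size-2 selection does better; minimum is 67.

67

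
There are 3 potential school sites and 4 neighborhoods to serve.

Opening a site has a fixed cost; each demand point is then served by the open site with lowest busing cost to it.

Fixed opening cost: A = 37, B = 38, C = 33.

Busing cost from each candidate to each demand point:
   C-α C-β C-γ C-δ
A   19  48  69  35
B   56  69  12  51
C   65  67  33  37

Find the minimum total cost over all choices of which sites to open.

Open {A, B}: assign each demand point to its cheapest open site.
  C-α→A 19, C-β→A 48, C-γ→B 12, C-δ→A 35
  busing cost 114, fixed 75 → total 189.
Compare {A, C}: busing cost 135 + fixed 70 = 205.
Compare {A}: busing cost 171 + fixed 37 = 208.
Compare {A, B, C}: busing cost 114 + fixed 108 = 222.
All other subsets cost ≥ 205. Minimum total cost: 189.

189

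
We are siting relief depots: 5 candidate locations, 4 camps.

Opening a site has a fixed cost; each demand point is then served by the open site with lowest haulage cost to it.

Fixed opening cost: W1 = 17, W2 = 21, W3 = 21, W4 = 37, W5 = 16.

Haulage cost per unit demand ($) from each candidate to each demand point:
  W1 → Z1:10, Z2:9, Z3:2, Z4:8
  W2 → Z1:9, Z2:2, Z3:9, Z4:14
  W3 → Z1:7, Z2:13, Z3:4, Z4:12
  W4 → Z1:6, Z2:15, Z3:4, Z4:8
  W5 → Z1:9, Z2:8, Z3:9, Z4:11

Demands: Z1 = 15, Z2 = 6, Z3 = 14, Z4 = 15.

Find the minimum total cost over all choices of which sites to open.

324

Open {W1, W2, W3}: assign each demand point to its cheapest open site.
  Z1→W3 15×7=105, Z2→W2 6×2=12, Z3→W1 14×2=28, Z4→W1 15×8=120
  haulage cost 265, fixed 59 → total 324.
Compare {W1, W2, W4}: haulage cost 250 + fixed 75 = 325.
Compare {W1, W2}: haulage cost 295 + fixed 38 = 333.
Compare {W2, W4}: haulage cost 278 + fixed 58 = 336.
All other subsets cost ≥ 325. Minimum total cost: 324.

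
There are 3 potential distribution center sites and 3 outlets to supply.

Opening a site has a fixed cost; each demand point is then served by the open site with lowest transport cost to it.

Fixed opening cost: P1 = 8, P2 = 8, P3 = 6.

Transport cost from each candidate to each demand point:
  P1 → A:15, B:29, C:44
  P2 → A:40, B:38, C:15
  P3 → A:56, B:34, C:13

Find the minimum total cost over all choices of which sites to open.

71

Open {P1, P3}: assign each demand point to its cheapest open site.
  A→P1 15, B→P1 29, C→P3 13
  transport cost 57, fixed 14 → total 71.
Compare {P1, P2}: transport cost 59 + fixed 16 = 75.
Compare {P1, P2, P3}: transport cost 57 + fixed 22 = 79.
Compare {P1}: transport cost 88 + fixed 8 = 96.
All other subsets cost ≥ 75. Minimum total cost: 71.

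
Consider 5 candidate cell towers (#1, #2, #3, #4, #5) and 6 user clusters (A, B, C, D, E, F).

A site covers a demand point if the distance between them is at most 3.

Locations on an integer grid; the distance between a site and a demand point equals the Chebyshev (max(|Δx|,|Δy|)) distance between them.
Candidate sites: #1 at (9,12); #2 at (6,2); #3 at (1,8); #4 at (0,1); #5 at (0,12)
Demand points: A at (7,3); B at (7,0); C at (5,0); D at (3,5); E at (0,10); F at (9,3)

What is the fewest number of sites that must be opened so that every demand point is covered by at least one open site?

2

Coverage sets (demand points within 3 of each site):
  #1: {}
  #2: {A, B, C, D, F}
  #3: {D, E}
  #4: {}
  #5: {E}
No single site covers all 6 demand points.
But {#2, #3} covers everything, so the minimum is 2.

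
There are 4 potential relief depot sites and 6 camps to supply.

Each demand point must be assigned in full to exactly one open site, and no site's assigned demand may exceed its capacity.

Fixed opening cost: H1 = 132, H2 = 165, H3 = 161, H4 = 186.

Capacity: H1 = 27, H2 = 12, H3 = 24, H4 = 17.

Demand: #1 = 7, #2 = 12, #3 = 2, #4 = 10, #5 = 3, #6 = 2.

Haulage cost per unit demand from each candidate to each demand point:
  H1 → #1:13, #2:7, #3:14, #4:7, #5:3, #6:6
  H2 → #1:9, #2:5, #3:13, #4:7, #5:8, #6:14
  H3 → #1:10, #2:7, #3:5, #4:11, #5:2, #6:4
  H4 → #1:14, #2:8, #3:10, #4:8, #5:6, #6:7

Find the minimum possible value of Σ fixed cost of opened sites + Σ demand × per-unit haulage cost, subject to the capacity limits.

Open {H1, H3}; cheapest assignment that respects the capacities:
  H1 (cap 27, load 22): #2, #4 — cost 12×7 + 10×7 = 154
  H3 (cap 24, load 14): #1, #3, #5, #6 — cost 7×10 + 2×5 + 3×2 + 2×4 = 94
  Shipping 248, fixed 293 → total 541.
  Any other capacity-feasible assignment to {H1, H3} ships for at least 248.
Compare {H1, H2}: its best feasible assignment gives total 561.
Compare {H2, H3}: its best feasible assignment gives total 590.
Every other set of open sites that can feasibly serve all demand totals ≥ 561 even under its best assignment. Minimum: 541.

541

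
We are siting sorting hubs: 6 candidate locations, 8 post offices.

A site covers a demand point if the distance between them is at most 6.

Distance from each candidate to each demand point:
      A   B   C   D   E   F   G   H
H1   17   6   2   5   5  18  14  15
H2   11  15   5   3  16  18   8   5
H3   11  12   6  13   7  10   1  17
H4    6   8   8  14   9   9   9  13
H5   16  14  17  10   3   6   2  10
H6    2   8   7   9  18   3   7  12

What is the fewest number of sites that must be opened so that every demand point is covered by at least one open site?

Coverage sets (demand points within 6 of each site):
  H1: {B, C, D, E}
  H2: {C, D, H}
  H3: {C, G}
  H4: {A}
  H5: {E, F, G}
  H6: {A, F}
No 3 sites suffice: every size-3 union leaves at least one demand point uncovered.
But {H1, H2, H3, H6} covers everything, so the minimum is 4.

4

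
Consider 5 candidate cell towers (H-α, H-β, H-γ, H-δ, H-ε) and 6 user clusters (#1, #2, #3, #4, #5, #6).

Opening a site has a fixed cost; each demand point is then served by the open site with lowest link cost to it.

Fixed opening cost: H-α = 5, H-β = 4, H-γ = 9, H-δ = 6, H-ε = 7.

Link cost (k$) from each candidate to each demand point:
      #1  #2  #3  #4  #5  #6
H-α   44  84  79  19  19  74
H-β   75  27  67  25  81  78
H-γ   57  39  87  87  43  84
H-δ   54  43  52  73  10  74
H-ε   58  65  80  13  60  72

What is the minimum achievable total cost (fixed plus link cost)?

240

Open {H-α, H-β, H-δ, H-ε}: assign each demand point to its cheapest open site.
  #1→H-α 44, #2→H-β 27, #3→H-δ 52, #4→H-ε 13, #5→H-δ 10, #6→H-ε 72
  link cost 218, fixed 22 → total 240.
Compare {H-α, H-β, H-δ}: link cost 226 + fixed 15 = 241.
Compare {H-β, H-δ, H-ε}: link cost 228 + fixed 17 = 245.
Compare {H-α, H-β, H-γ, H-δ, H-ε}: link cost 218 + fixed 31 = 249.
All other subsets cost ≥ 241. Minimum total cost: 240.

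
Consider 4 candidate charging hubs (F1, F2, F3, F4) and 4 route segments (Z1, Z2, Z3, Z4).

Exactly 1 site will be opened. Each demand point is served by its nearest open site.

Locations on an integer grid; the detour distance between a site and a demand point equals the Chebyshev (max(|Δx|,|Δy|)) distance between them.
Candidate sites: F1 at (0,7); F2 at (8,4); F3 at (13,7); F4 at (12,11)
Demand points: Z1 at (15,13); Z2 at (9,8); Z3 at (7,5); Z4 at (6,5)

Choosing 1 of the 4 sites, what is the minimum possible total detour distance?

Open {F2}.
  Z1→F2 9, Z2→F2 4, Z3→F2 1, Z4→F2 2  ⇒ total 16.
Compare {F4}: total 18.
Compare {F3}: total 23.
No size-1 selection does better; minimum is 16.

16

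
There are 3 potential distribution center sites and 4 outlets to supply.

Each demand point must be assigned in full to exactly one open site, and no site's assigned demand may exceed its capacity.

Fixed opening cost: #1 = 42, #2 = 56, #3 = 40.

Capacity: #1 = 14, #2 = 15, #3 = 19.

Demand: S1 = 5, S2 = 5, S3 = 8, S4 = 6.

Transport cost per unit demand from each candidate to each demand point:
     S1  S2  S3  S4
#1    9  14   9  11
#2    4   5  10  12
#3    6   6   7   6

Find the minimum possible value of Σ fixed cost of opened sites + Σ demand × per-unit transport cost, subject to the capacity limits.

233

Open {#2, #3}; cheapest assignment that respects the capacities:
  #2 (cap 15, load 10): S1, S2 — cost 5×4 + 5×5 = 45
  #3 (cap 19, load 14): S3, S4 — cost 8×7 + 6×6 = 92
  Shipping 137, fixed 96 → total 233.
  Any other capacity-feasible assignment to {#2, #3} ships for at least 137.
Compare {#1, #3}: its best feasible assignment gives total 249.
Compare {#1, #2, #3}: its best feasible assignment gives total 275.
Every other set of open sites that can feasibly serve all demand totals ≥ 249 even under its best assignment. Minimum: 233.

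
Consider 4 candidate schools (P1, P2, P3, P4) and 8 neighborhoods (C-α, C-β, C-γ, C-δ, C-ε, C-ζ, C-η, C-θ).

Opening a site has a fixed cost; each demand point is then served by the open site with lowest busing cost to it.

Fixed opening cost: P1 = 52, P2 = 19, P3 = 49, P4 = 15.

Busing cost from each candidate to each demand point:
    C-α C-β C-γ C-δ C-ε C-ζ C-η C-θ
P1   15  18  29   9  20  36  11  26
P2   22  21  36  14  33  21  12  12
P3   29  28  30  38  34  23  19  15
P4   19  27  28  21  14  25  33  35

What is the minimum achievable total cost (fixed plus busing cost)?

Open {P2, P4}: assign each demand point to its cheapest open site.
  C-α→P4 19, C-β→P2 21, C-γ→P4 28, C-δ→P2 14, C-ε→P4 14, C-ζ→P2 21, C-η→P2 12, C-θ→P2 12
  busing cost 141, fixed 34 → total 175.
Compare {P2}: busing cost 171 + fixed 19 = 190.
Compare {P1, P2}: busing cost 135 + fixed 71 = 206.
Compare {P1, P4}: busing cost 146 + fixed 67 = 213.
All other subsets cost ≥ 190. Minimum total cost: 175.

175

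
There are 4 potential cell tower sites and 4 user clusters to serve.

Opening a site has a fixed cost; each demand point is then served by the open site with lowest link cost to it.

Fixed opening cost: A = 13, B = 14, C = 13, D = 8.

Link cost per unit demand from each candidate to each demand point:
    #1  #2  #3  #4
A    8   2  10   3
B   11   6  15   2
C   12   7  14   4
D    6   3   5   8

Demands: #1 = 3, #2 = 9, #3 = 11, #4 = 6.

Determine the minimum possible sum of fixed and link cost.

130

Open {A, D}: assign each demand point to its cheapest open site.
  #1→D 3×6=18, #2→A 9×2=18, #3→D 11×5=55, #4→A 6×3=18
  link cost 109, fixed 21 → total 130.
Compare {B, D}: link cost 112 + fixed 22 = 134.
Compare {A, B, D}: link cost 103 + fixed 35 = 138.
Compare {A, C, D}: link cost 109 + fixed 34 = 143.
All other subsets cost ≥ 134. Minimum total cost: 130.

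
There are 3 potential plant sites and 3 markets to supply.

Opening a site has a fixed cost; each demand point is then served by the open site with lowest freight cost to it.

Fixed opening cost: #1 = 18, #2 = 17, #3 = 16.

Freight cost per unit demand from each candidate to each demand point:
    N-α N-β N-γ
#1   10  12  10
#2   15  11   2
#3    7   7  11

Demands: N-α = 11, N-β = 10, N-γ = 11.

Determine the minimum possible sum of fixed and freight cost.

Open {#2, #3}: assign each demand point to its cheapest open site.
  N-α→#3 11×7=77, N-β→#3 10×7=70, N-γ→#2 11×2=22
  freight cost 169, fixed 33 → total 202.
Compare {#1, #2, #3}: freight cost 169 + fixed 51 = 220.
Compare {#1, #2}: freight cost 242 + fixed 35 = 277.
Compare {#3}: freight cost 268 + fixed 16 = 284.
All other subsets cost ≥ 220. Minimum total cost: 202.

202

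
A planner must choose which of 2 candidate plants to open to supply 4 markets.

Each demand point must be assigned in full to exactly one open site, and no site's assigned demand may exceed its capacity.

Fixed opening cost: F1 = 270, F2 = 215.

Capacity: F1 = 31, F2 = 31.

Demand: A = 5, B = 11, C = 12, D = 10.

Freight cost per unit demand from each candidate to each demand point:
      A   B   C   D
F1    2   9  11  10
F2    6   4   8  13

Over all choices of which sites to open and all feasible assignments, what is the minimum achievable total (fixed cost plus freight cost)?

735

Open {F1, F2}; cheapest assignment that respects the capacities:
  F1 (cap 31, load 15): A, D — cost 5×2 + 10×10 = 110
  F2 (cap 31, load 23): B, C — cost 11×4 + 12×8 = 140
  Shipping 250, fixed 485 → total 735.
  Any other capacity-feasible assignment to {F1, F2} ships for at least 250.
Total demand is 38 and no other set of sites has combined capacity ≥ 38, so {F1, F2} is the only feasible choice of open sites. Minimum: 735.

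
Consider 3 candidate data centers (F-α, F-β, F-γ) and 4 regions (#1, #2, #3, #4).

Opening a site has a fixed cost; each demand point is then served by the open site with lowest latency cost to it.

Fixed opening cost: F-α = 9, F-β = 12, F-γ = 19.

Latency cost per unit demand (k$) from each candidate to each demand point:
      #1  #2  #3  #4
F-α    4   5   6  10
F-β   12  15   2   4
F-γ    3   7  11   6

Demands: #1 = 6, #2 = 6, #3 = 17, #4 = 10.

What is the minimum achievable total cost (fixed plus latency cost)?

149

Open {F-α, F-β}: assign each demand point to its cheapest open site.
  #1→F-α 6×4=24, #2→F-α 6×5=30, #3→F-β 17×2=34, #4→F-β 10×4=40
  latency cost 128, fixed 21 → total 149.
Compare {F-α, F-β, F-γ}: latency cost 122 + fixed 40 = 162.
Compare {F-β, F-γ}: latency cost 134 + fixed 31 = 165.
Compare {F-α, F-γ}: latency cost 210 + fixed 28 = 238.
All other subsets cost ≥ 162. Minimum total cost: 149.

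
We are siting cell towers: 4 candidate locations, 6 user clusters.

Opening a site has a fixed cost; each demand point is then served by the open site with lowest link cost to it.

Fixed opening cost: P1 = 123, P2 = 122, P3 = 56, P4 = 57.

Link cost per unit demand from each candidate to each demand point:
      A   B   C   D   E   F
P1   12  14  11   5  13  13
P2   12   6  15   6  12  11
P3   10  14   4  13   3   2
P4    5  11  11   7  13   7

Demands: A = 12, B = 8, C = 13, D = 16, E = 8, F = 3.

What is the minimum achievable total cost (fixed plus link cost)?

455

Open {P3, P4}: assign each demand point to its cheapest open site.
  A→P4 12×5=60, B→P4 8×11=88, C→P3 13×4=52, D→P4 16×7=112, E→P3 8×3=24, F→P3 3×2=6
  link cost 342, fixed 113 → total 455.
Compare {P2, P3, P4}: link cost 286 + fixed 235 = 521.
Compare {P2, P3}: link cost 346 + fixed 178 = 524.
Compare {P1, P3, P4}: link cost 310 + fixed 236 = 546.
All other subsets cost ≥ 521. Minimum total cost: 455.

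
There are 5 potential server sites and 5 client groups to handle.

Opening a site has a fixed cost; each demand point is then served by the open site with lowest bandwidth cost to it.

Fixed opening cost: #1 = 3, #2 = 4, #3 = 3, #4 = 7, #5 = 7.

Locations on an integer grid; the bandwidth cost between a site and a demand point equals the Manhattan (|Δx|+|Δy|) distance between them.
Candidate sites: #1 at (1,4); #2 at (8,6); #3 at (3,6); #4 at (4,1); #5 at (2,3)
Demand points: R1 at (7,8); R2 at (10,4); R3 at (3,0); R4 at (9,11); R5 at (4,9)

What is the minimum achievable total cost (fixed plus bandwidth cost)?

Open {#2, #3}: assign each demand point to its cheapest open site.
  R1→#2 3, R2→#2 4, R3→#3 6, R4→#2 6, R5→#3 4
  bandwidth cost 23, fixed 7 → total 30.
Compare {#1, #2}: bandwidth cost 26 + fixed 7 = 33.
Compare {#2, #4}: bandwidth cost 22 + fixed 11 = 33.
Compare {#1, #2, #3}: bandwidth cost 23 + fixed 10 = 33.
All other subsets cost ≥ 33. Minimum total cost: 30.

30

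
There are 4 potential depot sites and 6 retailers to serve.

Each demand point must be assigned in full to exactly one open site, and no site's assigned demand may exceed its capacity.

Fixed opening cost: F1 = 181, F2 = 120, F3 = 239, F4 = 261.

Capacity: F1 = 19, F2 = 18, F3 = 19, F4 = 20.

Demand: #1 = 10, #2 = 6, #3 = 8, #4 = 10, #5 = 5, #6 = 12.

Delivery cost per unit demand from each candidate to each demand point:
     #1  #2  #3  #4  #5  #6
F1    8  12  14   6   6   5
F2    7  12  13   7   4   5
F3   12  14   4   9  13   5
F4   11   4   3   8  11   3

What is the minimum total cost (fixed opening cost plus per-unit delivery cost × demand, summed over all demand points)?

Open {F1, F2, F4}; cheapest assignment that respects the capacities:
  F1 (cap 19, load 16): #2, #4 — cost 6×12 + 10×6 = 132
  F2 (cap 18, load 15): #1, #5 — cost 10×7 + 5×4 = 90
  F4 (cap 20, load 20): #3, #6 — cost 8×3 + 12×3 = 60
  Shipping 282, fixed 562 → total 844.
  Any other capacity-feasible assignment to {F1, F2, F4} ships for at least 282.
Compare {F1, F2, F3}: its best feasible assignment gives total 884.
Compare {F2, F3, F4}: its best feasible assignment gives total 892.
Every other set of open sites that can feasibly serve all demand totals ≥ 884 even under its best assignment. Minimum: 844.

844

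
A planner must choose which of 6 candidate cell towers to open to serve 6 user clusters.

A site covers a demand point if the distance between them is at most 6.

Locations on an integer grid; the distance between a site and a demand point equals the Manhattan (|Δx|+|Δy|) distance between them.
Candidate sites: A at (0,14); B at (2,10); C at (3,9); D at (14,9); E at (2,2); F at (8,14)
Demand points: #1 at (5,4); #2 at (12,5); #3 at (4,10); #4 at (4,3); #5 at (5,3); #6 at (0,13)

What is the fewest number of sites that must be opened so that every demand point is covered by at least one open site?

Coverage sets (demand points within 6 of each site):
  A: {#6}
  B: {#3, #6}
  C: {#3}
  D: {#2}
  E: {#1, #4, #5}
  F: {}
No 2 sites suffice: every size-2 union leaves at least one demand point uncovered.
But {B, D, E} covers everything, so the minimum is 3.

3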